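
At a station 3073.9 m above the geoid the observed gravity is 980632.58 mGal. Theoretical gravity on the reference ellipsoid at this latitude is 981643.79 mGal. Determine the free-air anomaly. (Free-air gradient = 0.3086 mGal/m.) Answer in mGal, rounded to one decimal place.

-62.6

Free-air correction = 0.3086 × 3073.9 = 948.61 mGal
Free-air anomaly = 980632.58 − 981643.79 + (948.61) = -62.60 mGal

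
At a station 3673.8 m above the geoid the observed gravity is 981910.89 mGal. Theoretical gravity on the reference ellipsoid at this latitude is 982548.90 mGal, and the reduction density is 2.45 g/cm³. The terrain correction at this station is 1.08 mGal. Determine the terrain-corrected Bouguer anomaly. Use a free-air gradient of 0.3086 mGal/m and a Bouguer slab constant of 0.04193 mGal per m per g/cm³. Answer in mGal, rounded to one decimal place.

Free-air correction = 0.3086 × 3673.8 = 1133.73 mGal
Free-air anomaly = 981910.89 − 982548.90 + (1133.73) = 495.72 mGal
Bouguer slab correction = 0.04193 × 2.45 × 3673.8 = 377.40 mGal
Simple Bouguer anomaly = 495.72 − (377.40) = 118.32 mGal
Complete Bouguer anomaly = 118.32 + 1.08 = 119.40 mGal

119.4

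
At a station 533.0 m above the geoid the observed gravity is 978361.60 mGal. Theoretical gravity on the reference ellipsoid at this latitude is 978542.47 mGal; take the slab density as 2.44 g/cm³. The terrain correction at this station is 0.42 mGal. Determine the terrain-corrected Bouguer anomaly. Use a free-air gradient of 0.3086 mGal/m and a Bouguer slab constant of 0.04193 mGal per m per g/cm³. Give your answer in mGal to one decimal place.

-70.5

Free-air correction = 0.3086 × 533.0 = 164.48 mGal
Free-air anomaly = 978361.60 − 978542.47 + (164.48) = -16.39 mGal
Bouguer slab correction = 0.04193 × 2.44 × 533.0 = 54.53 mGal
Simple Bouguer anomaly = -16.39 − (54.53) = -70.92 mGal
Complete Bouguer anomaly = -70.92 + 0.42 = -70.50 mGal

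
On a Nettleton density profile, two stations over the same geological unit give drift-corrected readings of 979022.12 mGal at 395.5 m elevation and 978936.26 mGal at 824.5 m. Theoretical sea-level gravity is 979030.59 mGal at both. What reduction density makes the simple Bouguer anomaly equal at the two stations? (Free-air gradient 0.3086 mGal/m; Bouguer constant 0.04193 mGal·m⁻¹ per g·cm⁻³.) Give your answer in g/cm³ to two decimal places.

Δg_obs = 978936.26 − 979022.12 = -85.86 mGal over Δh = 824.5 − 395.5 = 429.0 m
Equal Bouguer anomalies ⇒ Δg_obs + (0.3086 − 0.04193ρ)·Δh = 0
0.3086 − 0.04193ρ = −Δg_obs/Δh = 0.20014
ρ = (0.3086 − 0.20014) / 0.04193 = 2.59 g/cm³

2.59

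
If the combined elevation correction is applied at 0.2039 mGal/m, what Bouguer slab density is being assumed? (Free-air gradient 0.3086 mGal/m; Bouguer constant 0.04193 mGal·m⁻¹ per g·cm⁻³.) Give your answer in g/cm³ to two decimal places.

2.50

0.2039 = 0.3086 − 0.04193 × ρ
ρ = (0.3086 − 0.2039) / 0.04193 = 2.50 g/cm³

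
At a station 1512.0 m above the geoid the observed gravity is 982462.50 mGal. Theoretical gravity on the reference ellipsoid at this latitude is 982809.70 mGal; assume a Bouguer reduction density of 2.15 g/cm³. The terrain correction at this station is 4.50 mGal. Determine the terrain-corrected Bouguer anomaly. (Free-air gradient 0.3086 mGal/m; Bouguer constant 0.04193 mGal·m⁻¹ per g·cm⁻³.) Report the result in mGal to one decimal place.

-12.4

Free-air correction = 0.3086 × 1512.0 = 466.60 mGal
Free-air anomaly = 982462.50 − 982809.70 + (466.60) = 119.40 mGal
Bouguer slab correction = 0.04193 × 2.15 × 1512.0 = 136.31 mGal
Simple Bouguer anomaly = 119.40 − (136.31) = -16.91 mGal
Complete Bouguer anomaly = -16.91 + 4.50 = -12.41 mGal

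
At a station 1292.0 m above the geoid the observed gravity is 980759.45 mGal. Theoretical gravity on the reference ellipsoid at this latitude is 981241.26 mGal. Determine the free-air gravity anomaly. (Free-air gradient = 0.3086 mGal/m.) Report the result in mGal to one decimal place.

-83.1

Free-air correction = 0.3086 × 1292.0 = 398.71 mGal
Free-air anomaly = 980759.45 − 981241.26 + (398.71) = -83.10 mGal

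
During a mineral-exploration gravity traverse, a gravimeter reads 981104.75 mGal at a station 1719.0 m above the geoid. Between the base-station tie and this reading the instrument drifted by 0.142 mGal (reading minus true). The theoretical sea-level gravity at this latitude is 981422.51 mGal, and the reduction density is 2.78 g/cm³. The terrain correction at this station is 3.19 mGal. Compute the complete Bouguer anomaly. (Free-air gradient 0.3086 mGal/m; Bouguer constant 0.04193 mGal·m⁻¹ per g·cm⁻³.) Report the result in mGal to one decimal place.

15.4

Drift-corrected reading = 981104.75 − (0.142) = 981104.608 mGal
Free-air correction = 0.3086 × 1719.0 = 530.48 mGal
Free-air anomaly = 981104.608 − 981422.51 + (530.48) = 212.578 mGal
Bouguer slab correction = 0.04193 × 2.78 × 1719.0 = 200.38 mGal
Simple Bouguer anomaly = 212.578 − (200.38) = 12.198 mGal
Complete Bouguer anomaly = 12.198 + 3.19 = 15.388 mGal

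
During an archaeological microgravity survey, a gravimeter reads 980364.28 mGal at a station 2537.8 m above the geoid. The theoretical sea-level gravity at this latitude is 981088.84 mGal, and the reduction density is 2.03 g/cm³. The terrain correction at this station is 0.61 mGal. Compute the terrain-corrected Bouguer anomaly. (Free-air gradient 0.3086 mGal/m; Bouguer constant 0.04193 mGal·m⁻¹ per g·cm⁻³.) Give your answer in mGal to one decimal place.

Free-air correction = 0.3086 × 2537.8 = 783.17 mGal
Free-air anomaly = 980364.28 − 981088.84 + (783.17) = 58.61 mGal
Bouguer slab correction = 0.04193 × 2.03 × 2537.8 = 216.01 mGal
Simple Bouguer anomaly = 58.61 − (216.01) = -157.40 mGal
Complete Bouguer anomaly = -157.40 + 0.61 = -156.79 mGal

-156.8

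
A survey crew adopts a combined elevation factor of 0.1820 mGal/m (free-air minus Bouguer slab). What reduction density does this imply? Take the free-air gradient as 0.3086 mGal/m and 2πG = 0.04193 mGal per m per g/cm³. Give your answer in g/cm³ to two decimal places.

3.02

0.1820 = 0.3086 − 0.04193 × ρ
ρ = (0.3086 − 0.1820) / 0.04193 = 3.02 g/cm³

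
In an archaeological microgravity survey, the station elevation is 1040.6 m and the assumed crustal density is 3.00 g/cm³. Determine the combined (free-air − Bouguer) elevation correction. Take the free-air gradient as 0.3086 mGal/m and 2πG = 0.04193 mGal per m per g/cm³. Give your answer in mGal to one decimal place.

Combined gradient = 0.3086 − 0.04193 × 3.00 = 0.1828100 mGal/m
Combined elevation correction = 0.1828100 × 1040.6 = 190.2 mGal

190.2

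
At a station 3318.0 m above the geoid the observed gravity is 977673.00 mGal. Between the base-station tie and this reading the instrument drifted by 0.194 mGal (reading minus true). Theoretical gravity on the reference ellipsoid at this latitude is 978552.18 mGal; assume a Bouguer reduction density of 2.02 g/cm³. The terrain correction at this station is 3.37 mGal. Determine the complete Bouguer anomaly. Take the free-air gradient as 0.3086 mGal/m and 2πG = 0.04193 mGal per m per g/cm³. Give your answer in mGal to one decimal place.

-133.1

Drift-corrected reading = 977673.00 − (0.194) = 977672.806 mGal
Free-air correction = 0.3086 × 3318.0 = 1023.93 mGal
Free-air anomaly = 977672.806 − 978552.18 + (1023.93) = 144.556 mGal
Bouguer slab correction = 0.04193 × 2.02 × 3318.0 = 281.03 mGal
Simple Bouguer anomaly = 144.556 − (281.03) = -136.474 mGal
Complete Bouguer anomaly = -136.474 + 3.37 = -133.104 mGal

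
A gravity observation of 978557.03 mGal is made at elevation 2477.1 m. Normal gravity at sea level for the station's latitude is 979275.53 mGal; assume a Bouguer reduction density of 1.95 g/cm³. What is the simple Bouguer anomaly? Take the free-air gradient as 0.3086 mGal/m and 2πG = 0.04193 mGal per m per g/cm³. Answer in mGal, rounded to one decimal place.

Free-air correction = 0.3086 × 2477.1 = 764.43 mGal
Free-air anomaly = 978557.03 − 979275.53 + (764.43) = 45.93 mGal
Bouguer slab correction = 0.04193 × 1.95 × 2477.1 = 202.54 mGal
Simple Bouguer anomaly = 45.93 − (202.54) = -156.61 mGal

-156.6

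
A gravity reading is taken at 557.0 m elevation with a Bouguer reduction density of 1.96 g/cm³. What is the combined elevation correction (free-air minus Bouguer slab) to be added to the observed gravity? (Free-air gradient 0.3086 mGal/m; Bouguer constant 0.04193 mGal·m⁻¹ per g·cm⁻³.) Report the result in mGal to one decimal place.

126.1

Combined gradient = 0.3086 − 0.04193 × 1.96 = 0.2264172 mGal/m
Combined elevation correction = 0.2264172 × 557.0 = 126.1 mGal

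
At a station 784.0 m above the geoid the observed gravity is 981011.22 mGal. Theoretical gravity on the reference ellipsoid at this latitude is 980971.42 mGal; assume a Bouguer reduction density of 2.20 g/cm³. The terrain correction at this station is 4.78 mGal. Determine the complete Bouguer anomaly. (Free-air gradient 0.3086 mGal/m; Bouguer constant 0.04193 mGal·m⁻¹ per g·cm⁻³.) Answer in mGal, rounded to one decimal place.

Free-air correction = 0.3086 × 784.0 = 241.94 mGal
Free-air anomaly = 981011.22 − 980971.42 + (241.94) = 281.74 mGal
Bouguer slab correction = 0.04193 × 2.20 × 784.0 = 72.32 mGal
Simple Bouguer anomaly = 281.74 − (72.32) = 209.42 mGal
Complete Bouguer anomaly = 209.42 + 4.78 = 214.20 mGal

214.2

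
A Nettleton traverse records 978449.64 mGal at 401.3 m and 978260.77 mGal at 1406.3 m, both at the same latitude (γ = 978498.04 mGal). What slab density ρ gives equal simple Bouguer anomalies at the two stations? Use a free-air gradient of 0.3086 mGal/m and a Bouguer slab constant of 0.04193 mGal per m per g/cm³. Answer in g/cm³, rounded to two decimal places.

2.88

Δg_obs = 978260.77 − 978449.64 = -188.87 mGal over Δh = 1406.3 − 401.3 = 1005.0 m
Equal Bouguer anomalies ⇒ Δg_obs + (0.3086 − 0.04193ρ)·Δh = 0
0.3086 − 0.04193ρ = −Δg_obs/Δh = 0.18793
ρ = (0.3086 − 0.18793) / 0.04193 = 2.88 g/cm³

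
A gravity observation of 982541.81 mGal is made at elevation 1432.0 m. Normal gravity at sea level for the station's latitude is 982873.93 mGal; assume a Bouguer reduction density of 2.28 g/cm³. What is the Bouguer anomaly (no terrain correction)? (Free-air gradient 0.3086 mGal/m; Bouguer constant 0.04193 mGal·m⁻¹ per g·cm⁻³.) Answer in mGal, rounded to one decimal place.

-27.1

Free-air correction = 0.3086 × 1432.0 = 441.92 mGal
Free-air anomaly = 982541.81 − 982873.93 + (441.92) = 109.80 mGal
Bouguer slab correction = 0.04193 × 2.28 × 1432.0 = 136.90 mGal
Simple Bouguer anomaly = 109.80 − (136.90) = -27.10 mGal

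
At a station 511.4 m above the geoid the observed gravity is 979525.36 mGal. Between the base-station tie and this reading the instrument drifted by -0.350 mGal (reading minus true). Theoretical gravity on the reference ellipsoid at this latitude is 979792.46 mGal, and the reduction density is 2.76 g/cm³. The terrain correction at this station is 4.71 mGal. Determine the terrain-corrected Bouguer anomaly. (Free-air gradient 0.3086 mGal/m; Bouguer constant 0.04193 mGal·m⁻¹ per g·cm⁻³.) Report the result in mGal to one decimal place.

-163.4

Drift-corrected reading = 979525.36 − (-0.350) = 979525.710 mGal
Free-air correction = 0.3086 × 511.4 = 157.82 mGal
Free-air anomaly = 979525.710 − 979792.46 + (157.82) = -108.930 mGal
Bouguer slab correction = 0.04193 × 2.76 × 511.4 = 59.18 mGal
Simple Bouguer anomaly = -108.930 − (59.18) = -168.110 mGal
Complete Bouguer anomaly = -168.110 + 4.71 = -163.400 mGal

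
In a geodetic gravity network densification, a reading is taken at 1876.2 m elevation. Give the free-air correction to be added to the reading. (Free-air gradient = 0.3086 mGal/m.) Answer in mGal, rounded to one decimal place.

Free-air correction = 0.3086 × 1876.2 = 579.0 mGal

579.0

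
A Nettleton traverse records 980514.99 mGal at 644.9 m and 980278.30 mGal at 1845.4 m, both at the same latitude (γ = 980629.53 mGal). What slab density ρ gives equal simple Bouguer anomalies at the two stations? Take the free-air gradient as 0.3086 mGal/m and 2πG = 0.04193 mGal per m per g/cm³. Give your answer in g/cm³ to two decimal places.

2.66

Δg_obs = 980278.30 − 980514.99 = -236.69 mGal over Δh = 1845.4 − 644.9 = 1200.5 m
Equal Bouguer anomalies ⇒ Δg_obs + (0.3086 − 0.04193ρ)·Δh = 0
0.3086 − 0.04193ρ = −Δg_obs/Δh = 0.19716
ρ = (0.3086 − 0.19716) / 0.04193 = 2.66 g/cm³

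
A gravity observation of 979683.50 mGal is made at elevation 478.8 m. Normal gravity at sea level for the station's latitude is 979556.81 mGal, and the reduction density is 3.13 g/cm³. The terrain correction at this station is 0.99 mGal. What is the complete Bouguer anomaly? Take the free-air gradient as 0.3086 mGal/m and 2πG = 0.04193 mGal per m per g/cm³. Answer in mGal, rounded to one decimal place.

212.6

Free-air correction = 0.3086 × 478.8 = 147.76 mGal
Free-air anomaly = 979683.50 − 979556.81 + (147.76) = 274.45 mGal
Bouguer slab correction = 0.04193 × 3.13 × 478.8 = 62.84 mGal
Simple Bouguer anomaly = 274.45 − (62.84) = 211.61 mGal
Complete Bouguer anomaly = 211.61 + 0.99 = 212.60 mGal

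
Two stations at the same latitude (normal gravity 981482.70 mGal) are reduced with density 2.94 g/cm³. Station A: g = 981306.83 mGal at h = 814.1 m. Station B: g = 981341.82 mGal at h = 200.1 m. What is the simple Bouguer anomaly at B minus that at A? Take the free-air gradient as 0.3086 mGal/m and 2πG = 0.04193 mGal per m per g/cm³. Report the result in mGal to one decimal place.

Δg_SB(A) = 981306.83 − 981482.70 + 0.3086×814.1 − 0.04193×2.94×814.1 = -25.00 mGal
Δg_SB(B) = 981341.82 − 981482.70 + 0.3086×200.1 − 0.04193×2.94×200.1 = -103.80 mGal
Difference = -103.80 − (-25.00) = -78.80 mGal

-78.8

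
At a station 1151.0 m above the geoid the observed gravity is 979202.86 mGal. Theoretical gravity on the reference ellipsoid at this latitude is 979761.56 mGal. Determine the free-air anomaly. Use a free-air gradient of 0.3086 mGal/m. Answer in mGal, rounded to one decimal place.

-203.5

Free-air correction = 0.3086 × 1151.0 = 355.20 mGal
Free-air anomaly = 979202.86 − 979761.56 + (355.20) = -203.50 mGal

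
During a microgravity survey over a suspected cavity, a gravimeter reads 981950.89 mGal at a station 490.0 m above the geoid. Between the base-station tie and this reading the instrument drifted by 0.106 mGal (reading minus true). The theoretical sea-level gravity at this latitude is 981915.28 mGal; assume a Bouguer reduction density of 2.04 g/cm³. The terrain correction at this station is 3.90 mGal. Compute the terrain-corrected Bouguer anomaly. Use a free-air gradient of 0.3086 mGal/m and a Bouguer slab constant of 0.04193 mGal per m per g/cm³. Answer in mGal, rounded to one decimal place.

Drift-corrected reading = 981950.89 − (0.106) = 981950.784 mGal
Free-air correction = 0.3086 × 490.0 = 151.21 mGal
Free-air anomaly = 981950.784 − 981915.28 + (151.21) = 186.714 mGal
Bouguer slab correction = 0.04193 × 2.04 × 490.0 = 41.91 mGal
Simple Bouguer anomaly = 186.714 − (41.91) = 144.804 mGal
Complete Bouguer anomaly = 144.804 + 3.90 = 148.704 mGal

148.7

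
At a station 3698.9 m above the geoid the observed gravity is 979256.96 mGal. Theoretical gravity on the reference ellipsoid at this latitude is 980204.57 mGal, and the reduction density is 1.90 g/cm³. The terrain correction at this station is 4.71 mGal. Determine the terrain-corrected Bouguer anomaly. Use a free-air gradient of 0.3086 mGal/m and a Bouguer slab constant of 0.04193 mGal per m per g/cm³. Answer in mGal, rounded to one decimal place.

-96.1

Free-air correction = 0.3086 × 3698.9 = 1141.48 mGal
Free-air anomaly = 979256.96 − 980204.57 + (1141.48) = 193.87 mGal
Bouguer slab correction = 0.04193 × 1.90 × 3698.9 = 294.68 mGal
Simple Bouguer anomaly = 193.87 − (294.68) = -100.81 mGal
Complete Bouguer anomaly = -100.81 + 4.71 = -96.10 mGal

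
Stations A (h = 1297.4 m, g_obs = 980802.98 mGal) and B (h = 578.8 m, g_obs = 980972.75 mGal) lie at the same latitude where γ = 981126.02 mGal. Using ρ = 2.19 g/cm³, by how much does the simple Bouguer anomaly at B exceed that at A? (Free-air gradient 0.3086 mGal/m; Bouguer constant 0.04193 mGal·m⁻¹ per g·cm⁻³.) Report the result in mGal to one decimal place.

Δg_SB(A) = 980802.98 − 981126.02 + 0.3086×1297.4 − 0.04193×2.19×1297.4 = -41.80 mGal
Δg_SB(B) = 980972.75 − 981126.02 + 0.3086×578.8 − 0.04193×2.19×578.8 = -27.80 mGal
Difference = -27.80 − (-41.80) = 14.00 mGal

14.0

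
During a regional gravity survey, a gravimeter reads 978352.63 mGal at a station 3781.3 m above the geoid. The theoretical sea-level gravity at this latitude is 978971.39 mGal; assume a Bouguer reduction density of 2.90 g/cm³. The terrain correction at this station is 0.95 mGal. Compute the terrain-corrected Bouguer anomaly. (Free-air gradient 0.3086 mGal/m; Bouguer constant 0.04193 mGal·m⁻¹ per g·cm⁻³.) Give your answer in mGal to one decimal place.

89.3

Free-air correction = 0.3086 × 3781.3 = 1166.91 mGal
Free-air anomaly = 978352.63 − 978971.39 + (1166.91) = 548.15 mGal
Bouguer slab correction = 0.04193 × 2.90 × 3781.3 = 459.79 mGal
Simple Bouguer anomaly = 548.15 − (459.79) = 88.36 mGal
Complete Bouguer anomaly = 88.36 + 0.95 = 89.31 mGal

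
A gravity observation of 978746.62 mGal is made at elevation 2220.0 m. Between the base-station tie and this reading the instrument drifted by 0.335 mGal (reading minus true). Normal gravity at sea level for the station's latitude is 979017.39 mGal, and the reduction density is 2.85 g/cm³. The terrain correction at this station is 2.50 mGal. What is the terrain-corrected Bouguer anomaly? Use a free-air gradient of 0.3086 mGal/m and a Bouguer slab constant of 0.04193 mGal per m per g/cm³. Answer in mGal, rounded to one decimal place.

151.2

Drift-corrected reading = 978746.62 − (0.335) = 978746.285 mGal
Free-air correction = 0.3086 × 2220.0 = 685.09 mGal
Free-air anomaly = 978746.285 − 979017.39 + (685.09) = 413.985 mGal
Bouguer slab correction = 0.04193 × 2.85 × 2220.0 = 265.29 mGal
Simple Bouguer anomaly = 413.985 − (265.29) = 148.695 mGal
Complete Bouguer anomaly = 148.695 + 2.50 = 151.195 mGal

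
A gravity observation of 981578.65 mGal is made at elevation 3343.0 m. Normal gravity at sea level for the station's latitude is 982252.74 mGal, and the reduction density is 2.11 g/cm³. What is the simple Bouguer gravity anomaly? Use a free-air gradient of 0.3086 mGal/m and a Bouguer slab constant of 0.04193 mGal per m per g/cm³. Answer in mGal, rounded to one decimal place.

61.8

Free-air correction = 0.3086 × 3343.0 = 1031.65 mGal
Free-air anomaly = 981578.65 − 982252.74 + (1031.65) = 357.56 mGal
Bouguer slab correction = 0.04193 × 2.11 × 3343.0 = 295.76 mGal
Simple Bouguer anomaly = 357.56 − (295.76) = 61.80 mGal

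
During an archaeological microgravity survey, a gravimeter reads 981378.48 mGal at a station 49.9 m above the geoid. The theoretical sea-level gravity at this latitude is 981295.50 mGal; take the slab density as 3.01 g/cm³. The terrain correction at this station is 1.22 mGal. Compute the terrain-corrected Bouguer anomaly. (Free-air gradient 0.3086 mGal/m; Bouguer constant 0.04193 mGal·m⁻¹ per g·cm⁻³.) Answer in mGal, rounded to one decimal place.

93.3

Free-air correction = 0.3086 × 49.9 = 15.40 mGal
Free-air anomaly = 981378.48 − 981295.50 + (15.40) = 98.38 mGal
Bouguer slab correction = 0.04193 × 3.01 × 49.9 = 6.30 mGal
Simple Bouguer anomaly = 98.38 − (6.30) = 92.08 mGal
Complete Bouguer anomaly = 92.08 + 1.22 = 93.30 mGal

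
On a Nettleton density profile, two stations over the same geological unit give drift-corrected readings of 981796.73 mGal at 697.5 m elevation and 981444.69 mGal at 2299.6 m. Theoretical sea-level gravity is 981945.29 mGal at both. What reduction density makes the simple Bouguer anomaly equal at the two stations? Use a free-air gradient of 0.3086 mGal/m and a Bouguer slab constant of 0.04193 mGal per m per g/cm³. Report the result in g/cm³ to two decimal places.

Δg_obs = 981444.69 − 981796.73 = -352.04 mGal over Δh = 2299.6 − 697.5 = 1602.1 m
Equal Bouguer anomalies ⇒ Δg_obs + (0.3086 − 0.04193ρ)·Δh = 0
0.3086 − 0.04193ρ = −Δg_obs/Δh = 0.21974
ρ = (0.3086 − 0.21974) / 0.04193 = 2.12 g/cm³

2.12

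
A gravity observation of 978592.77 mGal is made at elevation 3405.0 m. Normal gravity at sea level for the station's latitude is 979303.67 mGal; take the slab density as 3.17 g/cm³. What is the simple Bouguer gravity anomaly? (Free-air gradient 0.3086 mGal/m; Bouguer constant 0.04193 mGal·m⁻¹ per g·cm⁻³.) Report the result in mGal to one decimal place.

-112.7

Free-air correction = 0.3086 × 3405.0 = 1050.78 mGal
Free-air anomaly = 978592.77 − 979303.67 + (1050.78) = 339.88 mGal
Bouguer slab correction = 0.04193 × 3.17 × 3405.0 = 452.59 mGal
Simple Bouguer anomaly = 339.88 − (452.59) = -112.71 mGal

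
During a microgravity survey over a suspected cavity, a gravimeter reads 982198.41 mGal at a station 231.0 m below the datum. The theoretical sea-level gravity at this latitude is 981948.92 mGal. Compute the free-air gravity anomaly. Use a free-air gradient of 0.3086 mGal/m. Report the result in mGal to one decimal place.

Free-air correction = 0.3086 × -231.0 = -71.29 mGal
Free-air anomaly = 982198.41 − 981948.92 + (-71.29) = 178.20 mGal

178.2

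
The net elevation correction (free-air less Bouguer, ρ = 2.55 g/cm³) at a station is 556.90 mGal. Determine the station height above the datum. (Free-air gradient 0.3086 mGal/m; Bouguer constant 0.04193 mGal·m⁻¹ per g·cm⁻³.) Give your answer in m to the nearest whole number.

2761

Combined gradient = 0.3086 − 0.04193 × 2.55 = 0.2016785 mGal/m
h = 556.90 / 0.2016785 = 2761.33 m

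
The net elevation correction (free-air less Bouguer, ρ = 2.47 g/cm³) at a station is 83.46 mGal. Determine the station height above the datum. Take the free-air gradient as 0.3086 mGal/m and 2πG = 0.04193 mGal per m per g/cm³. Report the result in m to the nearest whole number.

407

Combined gradient = 0.3086 − 0.04193 × 2.47 = 0.2050329 mGal/m
h = 83.46 / 0.2050329 = 407.06 m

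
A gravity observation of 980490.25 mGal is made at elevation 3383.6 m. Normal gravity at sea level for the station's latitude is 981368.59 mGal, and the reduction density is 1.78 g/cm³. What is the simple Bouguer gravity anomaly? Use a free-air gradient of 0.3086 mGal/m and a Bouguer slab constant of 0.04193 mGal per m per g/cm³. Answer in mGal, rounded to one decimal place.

Free-air correction = 0.3086 × 3383.6 = 1044.18 mGal
Free-air anomaly = 980490.25 − 981368.59 + (1044.18) = 165.84 mGal
Bouguer slab correction = 0.04193 × 1.78 × 3383.6 = 252.54 mGal
Simple Bouguer anomaly = 165.84 − (252.54) = -86.70 mGal

-86.7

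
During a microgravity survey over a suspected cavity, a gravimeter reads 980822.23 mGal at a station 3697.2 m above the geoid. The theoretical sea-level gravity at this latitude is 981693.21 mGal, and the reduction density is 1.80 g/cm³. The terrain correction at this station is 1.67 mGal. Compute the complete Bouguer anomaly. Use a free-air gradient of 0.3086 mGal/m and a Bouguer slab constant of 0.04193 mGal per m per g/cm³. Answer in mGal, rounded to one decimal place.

-7.4

Free-air correction = 0.3086 × 3697.2 = 1140.96 mGal
Free-air anomaly = 980822.23 − 981693.21 + (1140.96) = 269.98 mGal
Bouguer slab correction = 0.04193 × 1.80 × 3697.2 = 279.04 mGal
Simple Bouguer anomaly = 269.98 − (279.04) = -9.06 mGal
Complete Bouguer anomaly = -9.06 + 1.67 = -7.39 mGal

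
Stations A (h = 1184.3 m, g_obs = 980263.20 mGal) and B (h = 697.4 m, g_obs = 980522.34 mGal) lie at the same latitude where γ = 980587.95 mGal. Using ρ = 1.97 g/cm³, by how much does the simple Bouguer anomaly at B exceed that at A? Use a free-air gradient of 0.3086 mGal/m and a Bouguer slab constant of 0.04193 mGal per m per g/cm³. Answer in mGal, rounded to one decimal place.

149.1

Δg_SB(A) = 980263.20 − 980587.95 + 0.3086×1184.3 − 0.04193×1.97×1184.3 = -57.10 mGal
Δg_SB(B) = 980522.34 − 980587.95 + 0.3086×697.4 − 0.04193×1.97×697.4 = 92.00 mGal
Difference = 92.00 − (-57.10) = 149.10 mGal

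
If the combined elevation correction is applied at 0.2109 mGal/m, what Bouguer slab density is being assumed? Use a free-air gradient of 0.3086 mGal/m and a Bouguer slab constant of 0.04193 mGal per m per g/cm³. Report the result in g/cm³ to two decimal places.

0.2109 = 0.3086 − 0.04193 × ρ
ρ = (0.3086 − 0.2109) / 0.04193 = 2.33 g/cm³

2.33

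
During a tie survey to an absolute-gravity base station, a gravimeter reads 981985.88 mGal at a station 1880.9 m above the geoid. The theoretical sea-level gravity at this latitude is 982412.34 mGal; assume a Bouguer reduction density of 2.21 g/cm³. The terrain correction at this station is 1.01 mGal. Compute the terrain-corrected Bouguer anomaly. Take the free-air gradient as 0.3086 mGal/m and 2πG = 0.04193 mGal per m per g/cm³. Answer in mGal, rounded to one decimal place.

Free-air correction = 0.3086 × 1880.9 = 580.45 mGal
Free-air anomaly = 981985.88 − 982412.34 + (580.45) = 153.99 mGal
Bouguer slab correction = 0.04193 × 2.21 × 1880.9 = 174.29 mGal
Simple Bouguer anomaly = 153.99 − (174.29) = -20.30 mGal
Complete Bouguer anomaly = -20.30 + 1.01 = -19.29 mGal

-19.3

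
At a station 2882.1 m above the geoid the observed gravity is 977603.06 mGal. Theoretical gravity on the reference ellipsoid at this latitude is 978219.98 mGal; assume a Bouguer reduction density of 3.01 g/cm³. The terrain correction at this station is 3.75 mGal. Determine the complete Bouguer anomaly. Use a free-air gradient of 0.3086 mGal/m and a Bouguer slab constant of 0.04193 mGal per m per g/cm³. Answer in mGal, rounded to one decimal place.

Free-air correction = 0.3086 × 2882.1 = 889.42 mGal
Free-air anomaly = 977603.06 − 978219.98 + (889.42) = 272.50 mGal
Bouguer slab correction = 0.04193 × 3.01 × 2882.1 = 363.75 mGal
Simple Bouguer anomaly = 272.50 − (363.75) = -91.25 mGal
Complete Bouguer anomaly = -91.25 + 3.75 = -87.50 mGal

-87.5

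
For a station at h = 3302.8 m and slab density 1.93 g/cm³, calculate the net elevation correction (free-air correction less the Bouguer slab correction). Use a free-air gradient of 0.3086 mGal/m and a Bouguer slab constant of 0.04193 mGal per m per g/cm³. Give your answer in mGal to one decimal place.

Combined gradient = 0.3086 − 0.04193 × 1.93 = 0.2276751 mGal/m
Combined elevation correction = 0.2276751 × 3302.8 = 752.0 mGal

752.0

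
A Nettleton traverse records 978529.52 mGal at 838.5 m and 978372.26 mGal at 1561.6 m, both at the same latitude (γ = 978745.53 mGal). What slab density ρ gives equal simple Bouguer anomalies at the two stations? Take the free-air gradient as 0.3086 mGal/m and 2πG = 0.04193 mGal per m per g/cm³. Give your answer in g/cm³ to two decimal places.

2.17

Δg_obs = 978372.26 − 978529.52 = -157.26 mGal over Δh = 1561.6 − 838.5 = 723.1 m
Equal Bouguer anomalies ⇒ Δg_obs + (0.3086 − 0.04193ρ)·Δh = 0
0.3086 − 0.04193ρ = −Δg_obs/Δh = 0.21748
ρ = (0.3086 − 0.21748) / 0.04193 = 2.17 g/cm³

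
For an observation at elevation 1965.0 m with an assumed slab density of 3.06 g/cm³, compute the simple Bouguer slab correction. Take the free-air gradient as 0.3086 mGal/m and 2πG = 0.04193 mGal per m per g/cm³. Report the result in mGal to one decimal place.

Bouguer slab correction = 0.04193 × 3.06 × 1965.0 = 252.1 mGal

252.1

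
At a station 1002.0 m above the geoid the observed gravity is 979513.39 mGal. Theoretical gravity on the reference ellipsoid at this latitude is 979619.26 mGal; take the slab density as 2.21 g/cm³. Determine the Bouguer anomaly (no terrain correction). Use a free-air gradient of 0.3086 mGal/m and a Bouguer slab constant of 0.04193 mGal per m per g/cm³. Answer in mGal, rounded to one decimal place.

Free-air correction = 0.3086 × 1002.0 = 309.22 mGal
Free-air anomaly = 979513.39 − 979619.26 + (309.22) = 203.35 mGal
Bouguer slab correction = 0.04193 × 2.21 × 1002.0 = 92.85 mGal
Simple Bouguer anomaly = 203.35 − (92.85) = 110.50 mGal

110.5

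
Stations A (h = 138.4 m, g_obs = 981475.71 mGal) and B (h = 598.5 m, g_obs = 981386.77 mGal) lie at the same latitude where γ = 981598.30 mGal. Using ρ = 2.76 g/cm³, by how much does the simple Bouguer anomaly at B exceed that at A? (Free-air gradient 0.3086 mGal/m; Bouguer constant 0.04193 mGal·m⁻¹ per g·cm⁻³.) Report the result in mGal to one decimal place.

-0.2

Δg_SB(A) = 981475.71 − 981598.30 + 0.3086×138.4 − 0.04193×2.76×138.4 = -95.90 mGal
Δg_SB(B) = 981386.77 − 981598.30 + 0.3086×598.5 − 0.04193×2.76×598.5 = -96.10 mGal
Difference = -96.10 − (-95.90) = -0.20 mGal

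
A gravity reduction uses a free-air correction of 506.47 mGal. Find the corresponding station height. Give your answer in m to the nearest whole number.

1641

h = 506.47 / 0.3086 = 1641.19 m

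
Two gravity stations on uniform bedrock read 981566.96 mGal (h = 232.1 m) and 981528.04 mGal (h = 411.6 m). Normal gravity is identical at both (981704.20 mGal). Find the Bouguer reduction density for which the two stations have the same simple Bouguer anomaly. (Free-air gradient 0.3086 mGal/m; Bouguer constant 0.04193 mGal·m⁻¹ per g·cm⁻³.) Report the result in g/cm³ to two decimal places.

2.19

Δg_obs = 981528.04 − 981566.96 = -38.92 mGal over Δh = 411.6 − 232.1 = 179.5 m
Equal Bouguer anomalies ⇒ Δg_obs + (0.3086 − 0.04193ρ)·Δh = 0
0.3086 − 0.04193ρ = −Δg_obs/Δh = 0.21682
ρ = (0.3086 − 0.21682) / 0.04193 = 2.19 g/cm³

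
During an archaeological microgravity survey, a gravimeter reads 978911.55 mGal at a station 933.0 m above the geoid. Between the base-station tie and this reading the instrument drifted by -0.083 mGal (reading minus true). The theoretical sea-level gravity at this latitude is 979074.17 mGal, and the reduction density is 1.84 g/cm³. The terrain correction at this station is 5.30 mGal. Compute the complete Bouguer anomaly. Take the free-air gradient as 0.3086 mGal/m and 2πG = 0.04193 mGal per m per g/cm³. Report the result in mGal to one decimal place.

Drift-corrected reading = 978911.55 − (-0.083) = 978911.633 mGal
Free-air correction = 0.3086 × 933.0 = 287.92 mGal
Free-air anomaly = 978911.633 − 979074.17 + (287.92) = 125.383 mGal
Bouguer slab correction = 0.04193 × 1.84 × 933.0 = 71.98 mGal
Simple Bouguer anomaly = 125.383 − (71.98) = 53.403 mGal
Complete Bouguer anomaly = 53.403 + 5.30 = 58.703 mGal

58.7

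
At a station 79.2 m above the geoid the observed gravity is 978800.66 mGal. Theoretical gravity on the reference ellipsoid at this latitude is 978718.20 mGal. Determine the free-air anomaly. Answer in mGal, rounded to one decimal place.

Free-air correction = 0.3086 × 79.2 = 24.44 mGal
Free-air anomaly = 978800.66 − 978718.20 + (24.44) = 106.90 mGal

106.9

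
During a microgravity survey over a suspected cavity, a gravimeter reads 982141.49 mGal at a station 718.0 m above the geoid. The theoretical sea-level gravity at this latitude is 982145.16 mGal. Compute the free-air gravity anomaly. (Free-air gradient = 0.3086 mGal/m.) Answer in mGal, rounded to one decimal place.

217.9

Free-air correction = 0.3086 × 718.0 = 221.57 mGal
Free-air anomaly = 982141.49 − 982145.16 + (221.57) = 217.90 mGal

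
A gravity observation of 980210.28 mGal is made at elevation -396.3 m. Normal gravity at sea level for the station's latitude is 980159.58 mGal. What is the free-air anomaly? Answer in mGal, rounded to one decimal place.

-71.6

Free-air correction = 0.3086 × -396.3 = -122.30 mGal
Free-air anomaly = 980210.28 − 980159.58 + (-122.30) = -71.60 mGal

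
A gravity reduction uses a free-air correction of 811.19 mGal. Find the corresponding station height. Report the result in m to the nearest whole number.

h = 811.19 / 0.3086 = 2628.61 m

2629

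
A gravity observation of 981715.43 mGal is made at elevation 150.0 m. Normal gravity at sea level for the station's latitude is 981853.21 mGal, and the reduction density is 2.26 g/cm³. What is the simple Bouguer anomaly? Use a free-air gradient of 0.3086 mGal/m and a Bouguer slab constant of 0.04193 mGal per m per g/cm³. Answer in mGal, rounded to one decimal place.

-105.7

Free-air correction = 0.3086 × 150.0 = 46.29 mGal
Free-air anomaly = 981715.43 − 981853.21 + (46.29) = -91.49 mGal
Bouguer slab correction = 0.04193 × 2.26 × 150.0 = 14.21 mGal
Simple Bouguer anomaly = -91.49 − (14.21) = -105.70 mGal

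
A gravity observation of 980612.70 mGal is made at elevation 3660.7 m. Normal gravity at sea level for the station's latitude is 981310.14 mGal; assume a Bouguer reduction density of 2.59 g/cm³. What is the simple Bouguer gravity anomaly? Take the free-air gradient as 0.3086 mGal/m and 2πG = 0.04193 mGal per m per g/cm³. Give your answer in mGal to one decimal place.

Free-air correction = 0.3086 × 3660.7 = 1129.69 mGal
Free-air anomaly = 980612.70 − 981310.14 + (1129.69) = 432.25 mGal
Bouguer slab correction = 0.04193 × 2.59 × 3660.7 = 397.55 mGal
Simple Bouguer anomaly = 432.25 − (397.55) = 34.70 mGal

34.7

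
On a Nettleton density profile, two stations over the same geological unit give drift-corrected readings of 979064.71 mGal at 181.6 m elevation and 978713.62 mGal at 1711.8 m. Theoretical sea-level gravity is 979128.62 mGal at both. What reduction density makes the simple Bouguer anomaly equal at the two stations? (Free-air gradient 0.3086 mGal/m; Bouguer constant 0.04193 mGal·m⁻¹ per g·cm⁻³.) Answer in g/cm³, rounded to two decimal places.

Δg_obs = 978713.62 − 979064.71 = -351.09 mGal over Δh = 1711.8 − 181.6 = 1530.2 m
Equal Bouguer anomalies ⇒ Δg_obs + (0.3086 − 0.04193ρ)·Δh = 0
0.3086 − 0.04193ρ = −Δg_obs/Δh = 0.22944
ρ = (0.3086 − 0.22944) / 0.04193 = 1.89 g/cm³

1.89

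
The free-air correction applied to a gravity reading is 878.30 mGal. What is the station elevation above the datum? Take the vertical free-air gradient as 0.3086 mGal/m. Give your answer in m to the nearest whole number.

2846

h = 878.30 / 0.3086 = 2846.08 m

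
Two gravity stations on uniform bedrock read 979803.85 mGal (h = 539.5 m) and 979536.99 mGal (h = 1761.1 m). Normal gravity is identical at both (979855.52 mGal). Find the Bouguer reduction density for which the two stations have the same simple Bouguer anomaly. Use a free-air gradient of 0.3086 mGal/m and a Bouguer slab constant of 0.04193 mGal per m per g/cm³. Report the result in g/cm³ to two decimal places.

Δg_obs = 979536.99 − 979803.85 = -266.86 mGal over Δh = 1761.1 − 539.5 = 1221.6 m
Equal Bouguer anomalies ⇒ Δg_obs + (0.3086 − 0.04193ρ)·Δh = 0
0.3086 − 0.04193ρ = −Δg_obs/Δh = 0.21845
ρ = (0.3086 − 0.21845) / 0.04193 = 2.15 g/cm³

2.15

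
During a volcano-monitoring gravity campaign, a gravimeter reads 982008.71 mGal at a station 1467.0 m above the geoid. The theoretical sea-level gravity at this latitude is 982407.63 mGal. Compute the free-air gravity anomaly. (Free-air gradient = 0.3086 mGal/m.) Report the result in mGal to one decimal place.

Free-air correction = 0.3086 × 1467.0 = 452.72 mGal
Free-air anomaly = 982008.71 − 982407.63 + (452.72) = 53.80 mGal

53.8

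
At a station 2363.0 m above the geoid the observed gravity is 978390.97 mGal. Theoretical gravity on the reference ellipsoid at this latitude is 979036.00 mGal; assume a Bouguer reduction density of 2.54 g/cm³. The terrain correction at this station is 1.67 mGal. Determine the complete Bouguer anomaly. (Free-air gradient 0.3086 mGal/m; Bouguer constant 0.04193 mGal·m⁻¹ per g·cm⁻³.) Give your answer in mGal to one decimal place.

Free-air correction = 0.3086 × 2363.0 = 729.22 mGal
Free-air anomaly = 978390.97 − 979036.00 + (729.22) = 84.19 mGal
Bouguer slab correction = 0.04193 × 2.54 × 2363.0 = 251.66 mGal
Simple Bouguer anomaly = 84.19 − (251.66) = -167.47 mGal
Complete Bouguer anomaly = -167.47 + 1.67 = -165.80 mGal

-165.8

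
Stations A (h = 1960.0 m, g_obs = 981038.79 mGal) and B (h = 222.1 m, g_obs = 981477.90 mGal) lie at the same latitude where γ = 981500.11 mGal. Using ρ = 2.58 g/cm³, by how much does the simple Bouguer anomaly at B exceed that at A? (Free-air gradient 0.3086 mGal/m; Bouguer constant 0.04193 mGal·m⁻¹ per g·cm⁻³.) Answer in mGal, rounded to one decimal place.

Δg_SB(A) = 981038.79 − 981500.11 + 0.3086×1960.0 − 0.04193×2.58×1960.0 = -68.50 mGal
Δg_SB(B) = 981477.90 − 981500.11 + 0.3086×222.1 − 0.04193×2.58×222.1 = 22.30 mGal
Difference = 22.30 − (-68.50) = 90.80 mGal

90.8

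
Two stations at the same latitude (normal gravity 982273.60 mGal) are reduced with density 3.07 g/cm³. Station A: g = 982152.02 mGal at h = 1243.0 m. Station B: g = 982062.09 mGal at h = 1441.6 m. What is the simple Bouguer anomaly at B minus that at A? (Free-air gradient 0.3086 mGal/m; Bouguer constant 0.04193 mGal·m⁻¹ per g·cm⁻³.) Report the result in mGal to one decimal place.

Δg_SB(A) = 982152.02 − 982273.60 + 0.3086×1243.0 − 0.04193×3.07×1243.0 = 102.00 mGal
Δg_SB(B) = 982062.09 − 982273.60 + 0.3086×1441.6 − 0.04193×3.07×1441.6 = 47.80 mGal
Difference = 47.80 − (102.00) = -54.20 mGal

-54.2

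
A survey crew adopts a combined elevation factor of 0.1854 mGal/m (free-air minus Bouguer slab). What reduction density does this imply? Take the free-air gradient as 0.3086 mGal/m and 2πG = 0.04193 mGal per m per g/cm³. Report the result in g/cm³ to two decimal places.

0.1854 = 0.3086 − 0.04193 × ρ
ρ = (0.3086 − 0.1854) / 0.04193 = 2.94 g/cm³

2.94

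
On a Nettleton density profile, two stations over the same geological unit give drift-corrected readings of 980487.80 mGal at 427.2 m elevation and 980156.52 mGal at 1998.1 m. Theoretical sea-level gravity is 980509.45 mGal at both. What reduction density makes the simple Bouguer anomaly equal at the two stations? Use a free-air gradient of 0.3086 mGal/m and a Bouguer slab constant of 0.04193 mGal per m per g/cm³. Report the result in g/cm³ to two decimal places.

2.33

Δg_obs = 980156.52 − 980487.80 = -331.28 mGal over Δh = 1998.1 − 427.2 = 1570.9 m
Equal Bouguer anomalies ⇒ Δg_obs + (0.3086 − 0.04193ρ)·Δh = 0
0.3086 − 0.04193ρ = −Δg_obs/Δh = 0.21089
ρ = (0.3086 − 0.21089) / 0.04193 = 2.33 g/cm³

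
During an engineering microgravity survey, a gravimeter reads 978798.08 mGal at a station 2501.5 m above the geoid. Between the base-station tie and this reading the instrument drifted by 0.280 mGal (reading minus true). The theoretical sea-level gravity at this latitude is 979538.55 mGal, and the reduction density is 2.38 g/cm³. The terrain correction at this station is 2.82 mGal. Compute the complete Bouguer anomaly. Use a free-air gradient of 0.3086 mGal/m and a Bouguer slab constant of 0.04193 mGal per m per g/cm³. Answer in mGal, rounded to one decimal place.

-215.6

Drift-corrected reading = 978798.08 − (0.280) = 978797.800 mGal
Free-air correction = 0.3086 × 2501.5 = 771.96 mGal
Free-air anomaly = 978797.800 − 979538.55 + (771.96) = 31.210 mGal
Bouguer slab correction = 0.04193 × 2.38 × 2501.5 = 249.63 mGal
Simple Bouguer anomaly = 31.210 − (249.63) = -218.420 mGal
Complete Bouguer anomaly = -218.420 + 2.82 = -215.600 mGal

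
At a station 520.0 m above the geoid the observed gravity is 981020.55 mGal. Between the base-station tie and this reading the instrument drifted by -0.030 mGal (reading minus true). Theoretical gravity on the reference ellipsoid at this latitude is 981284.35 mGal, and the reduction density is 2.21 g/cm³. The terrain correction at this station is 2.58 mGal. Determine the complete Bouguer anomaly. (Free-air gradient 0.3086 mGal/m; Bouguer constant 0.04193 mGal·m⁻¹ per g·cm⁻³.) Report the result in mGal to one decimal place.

-148.9

Drift-corrected reading = 981020.55 − (-0.030) = 981020.580 mGal
Free-air correction = 0.3086 × 520.0 = 160.47 mGal
Free-air anomaly = 981020.580 − 981284.35 + (160.47) = -103.300 mGal
Bouguer slab correction = 0.04193 × 2.21 × 520.0 = 48.19 mGal
Simple Bouguer anomaly = -103.300 − (48.19) = -151.490 mGal
Complete Bouguer anomaly = -151.490 + 2.58 = -148.910 mGal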